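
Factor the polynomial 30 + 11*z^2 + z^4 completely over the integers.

Substitute u = z^2 to get a quadratic in u, then factor.
z^2 + 5 is irreducible over ℤ (always positive, so no real roots).
z^2 + 6 is irreducible over ℤ (always positive, so no real roots).

(z^2 + 5)*(z^2 + 6)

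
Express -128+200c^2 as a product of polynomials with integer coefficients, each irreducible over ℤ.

Pull out the common factor 8; 25c^2-16 is a difference of squares.

8(5c+4)(5c-4)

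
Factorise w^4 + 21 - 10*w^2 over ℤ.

Substitute u = w^2 to get a quadratic in u, then factor.
w^2 - 3 is irreducible over ℤ (3 is not a perfect square).
w^2 - 7 is irreducible over ℤ (7 is not a perfect square).

(w^2 - 3)*(w^2 - 7)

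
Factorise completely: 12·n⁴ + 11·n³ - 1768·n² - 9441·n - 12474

(3·n + 11)·(4·n + 9)·(n + 9)·(n - 14)

By the rational root theorem, n = -9 is a root, so (n + 9) divides it; the quotient is 12·n³ - 97·n² - 895·n - 1386.
Next, n = -11/3 is a root, so (3·n + 11) is a factor; dividing leaves 4·n² - 47·n - 126.
The remaining quadratic factors as (n - 14)(4·n + 9).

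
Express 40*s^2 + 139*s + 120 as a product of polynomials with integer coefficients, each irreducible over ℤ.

(5*s + 8)*(8*s + 15)

Need a pair with product 40·120 = 4800 and sum 139: that's 64 and 75.
Split the middle term: 40*s^2 + 64*s + 75*s + 120 = 8*s*(5*s + 8) + 15*(5*s + 8).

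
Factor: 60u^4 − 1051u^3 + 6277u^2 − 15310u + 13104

(3u − 14)(4u − 9)(5u − 13)(u − 8)

Trying the rational-root candidates, u = 8 is a root, giving the factor (u − 8) and quotient 60u^3 − 571u^2 + 1709u − 1638.
Then u = 9/4 is a root, so (4u − 9) divides it; the quotient is 15u^2 − 109u + 182.
The remaining quadratic factors as (3u − 14)(5u − 13).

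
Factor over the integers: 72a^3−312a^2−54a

Pull out the common factor 6a, then factor the remaining trinomial.

6a(2a−9)(6a+1)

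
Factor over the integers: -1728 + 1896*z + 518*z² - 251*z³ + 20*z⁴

(4*z + 9)*(5*z - 4)*(z - 6)*(z - 8)

Among the possible rational roots, z = 6 is a root, giving the factor (z - 6) and quotient 20*z³ - 131*z² - 268*z + 288.
Next, z = -9/4 is a root, giving the factor (4*z + 9) and quotient 5*z² - 44*z + 32.
The remaining quadratic factors as (z - 8)(5*z - 4).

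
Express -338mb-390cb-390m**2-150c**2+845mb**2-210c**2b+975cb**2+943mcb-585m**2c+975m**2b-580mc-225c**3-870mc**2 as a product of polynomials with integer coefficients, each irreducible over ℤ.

-(3c-5b+2)(15m+5c+13b)(13m+15c)

Group: 3c(-195m**2-290mc-169mb-75c**2-195cb) + (-5b+2)(-195m**2-290mc-169mb-75c**2-195cb); both groups contain (-195m**2-290mc-169mb-75c**2-195cb), so (3c-5b+2) is a factor with cofactor -195m**2-290mc-169mb-75c**2-195cb.
The cofactor groups again: -195m**2-290mc-169mb-75c**2-195cb = -15m(13m+15c) + (-5c-13b)(13m+15c); both groups contain (13m+15c), giving -(15m+5c+13b)(13m+15c).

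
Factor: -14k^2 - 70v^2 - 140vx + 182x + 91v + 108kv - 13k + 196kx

Group: -k(14k - 10v + 13) + (7v + 14x)(14k - 10v + 13); both groups contain (14k - 10v + 13).

-(14k - 10v + 13)(k - 7v - 14x)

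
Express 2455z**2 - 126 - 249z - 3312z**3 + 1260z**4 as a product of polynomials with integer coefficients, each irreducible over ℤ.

Testing divisors of the constant over divisors of the leading coefficient, z = 3/7 is a root, so (7z - 3) divides it; the quotient is 180z**3 - 396z**2 + 181z + 42.
Next, z = 6/5 is a root, giving the factor (5z - 6) and quotient 36z**2 - 36z - 7.
The remaining quadratic factors as (6z + 1)(6z - 7).

(5z - 6)(6z + 1)(6z - 7)(7z - 3)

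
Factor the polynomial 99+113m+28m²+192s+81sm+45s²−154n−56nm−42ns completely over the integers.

−(14n−15s−7m−9)(3s+4m+11)

Group: −14n(3s+4m+11) + (15s+7m+9)(3s+4m+11); both groups contain (3s+4m+11).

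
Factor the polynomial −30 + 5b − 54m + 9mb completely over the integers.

Group as (9mb − 54m) + (5b − 30) = 9m(b − 6) + 5(b − 6).
Both groups share the factor (b − 6).

(9m + 5)(b − 6)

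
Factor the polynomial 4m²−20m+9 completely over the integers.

Need a pair with product 4·9 = 36 and sum −20: that's −2 and −18.
Split the middle term: 4m²−2m − 18m+9 = 2m(2m−1) − 9(2m−1).

(2m−1)(2m−9)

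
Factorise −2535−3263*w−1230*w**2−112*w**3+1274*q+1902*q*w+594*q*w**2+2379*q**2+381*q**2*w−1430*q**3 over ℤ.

Group: 13*q*(−110*q**2+97*q*w+293*q−14*w**2−131*w−195) + (8*w+13)*(−110*q**2+97*q*w+293*q−14*w**2−131*w−195); both groups contain (−110*q**2+97*q*w+293*q−14*w**2−131*w−195), so (13*q+8*w+13) is a factor with cofactor −110*q**2+97*q*w+293*q−14*w**2−131*w−195.
The cofactor groups again: −110*q**2+97*q*w+293*q−14*w**2−131*w−195 = −10*q*(11*q−2*w−15) + (7*w+13)*(11*q−2*w−15); both groups contain (11*q−2*w−15), giving −(10*q−7*w−13)*(11*q−2*w−15).

−(10*q−7*w−13)*(11*q−2*w−15)*(13*q+8*w+13)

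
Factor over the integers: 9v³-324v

9v(v+6)(v-6)

Pull out the common factor 9v; v²-36 is a difference of squares.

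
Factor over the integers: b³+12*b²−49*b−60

(b+1)*(b+15)*(b−4)

Among the possible rational roots, b = 4 is a root, so (b−4) is a factor; dividing leaves b²+16*b+15.
The remaining quadratic factors as (b+1)(b+15).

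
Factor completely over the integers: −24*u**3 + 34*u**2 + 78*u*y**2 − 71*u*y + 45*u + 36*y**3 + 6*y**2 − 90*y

−(4*u + 6*y − 9)*(6*u + 3*y + 5)*(u − 2*y)

Group: 4*u*(−6*u**2 + 9*u*y − 5*u + 6*y**2 + 10*y) + (6*y − 9)*(−6*u**2 + 9*u*y − 5*u + 6*y**2 + 10*y); both groups contain (−6*u**2 + 9*u*y − 5*u + 6*y**2 + 10*y), so (4*u + 6*y − 9) is a factor with cofactor −6*u**2 + 9*u*y − 5*u + 6*y**2 + 10*y.
The cofactor groups again: −6*u**2 + 9*u*y − 5*u + 6*y**2 + 10*y = −u*(6*u + 3*y + 5) + 2*y*(6*u + 3*y + 5); both groups contain (6*u + 3*y + 5), giving −(u − 2*y)*(6*u + 3*y + 5).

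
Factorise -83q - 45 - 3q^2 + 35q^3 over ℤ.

Trying the rational-root candidates, q = 9/5 is a root, so (5q - 9) divides it; the quotient is 7q^2 + 12q + 5.
The remaining quadratic factors as (q + 1)(7q + 5).

(5q - 9)(7q + 5)(q + 1)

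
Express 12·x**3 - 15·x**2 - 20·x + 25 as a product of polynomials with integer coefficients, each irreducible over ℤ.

(4·x - 5)·(3·x**2 - 5)

Group as (12·x**3 - 20·x) + (-15·x**2 + 25) = 4·x·(3·x**2 - 5) - 5·(3·x**2 - 5).
Both groups share the factor (3·x**2 - 5).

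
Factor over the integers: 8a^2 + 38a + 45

Need a pair with product 8·45 = 360 and sum 38: that's 18 and 20.
Split the middle term: 8a^2 + 18a + 20a + 45 = 2a(4a + 9) + 5(4a + 9).

(2a + 5)(4a + 9)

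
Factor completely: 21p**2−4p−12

(3p+2)(7p−6)

Need a pair with product 21·(−12) = −252 and sum −4: that's 14 and −18.
Split the middle term: 21p**2+14p − 18p−12 = 7p(3p+2) − 6(3p+2).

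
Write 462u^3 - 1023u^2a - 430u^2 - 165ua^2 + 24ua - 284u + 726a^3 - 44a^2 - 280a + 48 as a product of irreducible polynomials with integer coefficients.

(11u - 11a + 6)(3u - 6a - 4)(14u + 11a - 2)

Group: 14u(33u^2 - 99ua - 26u + 66a^2 + 8a - 24) + (11a - 2)(33u^2 - 99ua - 26u + 66a^2 + 8a - 24); both groups contain (33u^2 - 99ua - 26u + 66a^2 + 8a - 24), so (14u + 11a - 2) is a factor with cofactor 33u^2 - 99ua - 26u + 66a^2 + 8a - 24.
The cofactor groups again: 33u^2 - 99ua - 26u + 66a^2 + 8a - 24 = 3u(11u - 11a + 6) + (-6a - 4)(11u - 11a + 6); both groups contain (11u - 11a + 6), giving (3u - 6a - 4)(11u - 11a + 6).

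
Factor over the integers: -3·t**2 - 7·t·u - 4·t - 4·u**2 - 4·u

Group: -t·(3·t + 4·u + 4) - u·(3·t + 4·u + 4); both groups contain (3·t + 4·u + 4).

-(3·t + 4·u + 4)·(t + u)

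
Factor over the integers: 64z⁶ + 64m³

Factor out 64 first: what remains is z⁶ + m³.
Recognize a sum of cubes with the parts m and z².

64(z² + m)(z⁴ - z²m + m²)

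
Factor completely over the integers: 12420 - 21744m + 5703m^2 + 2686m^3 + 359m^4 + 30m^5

Testing divisors of the constant over divisors of the leading coefficient, m = 6/5 is a root, so (5m - 6) is a factor; dividing leaves 6m^4 + 79m^3 + 632m^2 + 1899m - 2070.
Then m = -6 is a root, so (m + 6) is a factor; dividing leaves 6m^3 + 43m^2 + 374m - 345.
Continuing, m = 5/6 is a root, so (6m - 5) is a factor; dividing leaves m^2 + 8m + 69.
The quadratic m^2 + 8m + 69 has discriminant -212 < 0 and is irreducible over ℤ.

(5m - 6)(6m - 5)(m + 6)(m^2 + 8m + 69)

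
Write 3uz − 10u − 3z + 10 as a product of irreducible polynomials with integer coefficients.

(3z − 10)(u − 1)

Group as (3uz − 10u) + (−3z + 10) = u(3z − 10) − (3z − 10).
Both groups share the factor (3z − 10).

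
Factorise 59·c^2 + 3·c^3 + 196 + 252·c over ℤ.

Among the possible rational roots, c = -14 is a root, so (c + 14) is a factor; dividing leaves 3·c^2 + 17·c + 14.
The remaining quadratic factors as (c + 1)(3·c + 14).

(3·c + 14)·(c + 1)·(c + 14)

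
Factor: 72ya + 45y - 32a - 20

(8a + 5)(9y - 4)

Group as (72ya + 45y) + (-32a - 20) = 9y(8a + 5) - 4(8a + 5).
Both groups share the factor (8a + 5).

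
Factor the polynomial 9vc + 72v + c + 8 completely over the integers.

(9v + 1)(c + 8)

Group as (9vc + 72v) + (c + 8) = 9v(c + 8) + (c + 8).
Both groups share the factor (c + 8).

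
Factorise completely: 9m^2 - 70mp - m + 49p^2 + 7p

Group: 9m(m - 7p) + (-7p - 1)(m - 7p); both groups contain (m - 7p).

(9m - 7p - 1)(m - 7p)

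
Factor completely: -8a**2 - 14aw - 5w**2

Group: -2a(4a + 5w) - w(4a + 5w); both groups contain (4a + 5w).

-(2a + w)(4a + 5w)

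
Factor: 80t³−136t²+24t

8t(2t−3)(5t−1)

Pull out the common factor 8t, then factor the remaining trinomial.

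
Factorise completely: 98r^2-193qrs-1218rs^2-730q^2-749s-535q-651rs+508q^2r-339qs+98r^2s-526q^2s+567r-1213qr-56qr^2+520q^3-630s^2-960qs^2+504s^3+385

(10q-r+12s-5)(13q+14r-6s+11)(4q-7s-7)

Group: 13q(40q^2-4qr-22qs-90q+7rs+7r-84s^2-49s+35) + (14r-6s+11)(40q^2-4qr-22qs-90q+7rs+7r-84s^2-49s+35); both groups contain (40q^2-4qr-22qs-90q+7rs+7r-84s^2-49s+35), so (13q+14r-6s+11) is a factor with cofactor 40q^2-4qr-22qs-90q+7rs+7r-84s^2-49s+35.
The cofactor groups again: 40q^2-4qr-22qs-90q+7rs+7r-84s^2-49s+35 = 4q(10q-r+12s-5) + (-7s-7)(10q-r+12s-5); both groups contain (10q-r+12s-5), giving (4q-7s-7)(10q-r+12s-5).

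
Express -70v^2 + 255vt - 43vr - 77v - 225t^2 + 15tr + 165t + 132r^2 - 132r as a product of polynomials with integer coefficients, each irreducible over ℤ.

Group: -10v(7v - 15t + 12r) + (15t + 11r - 11)(7v - 15t + 12r); both groups contain (7v - 15t + 12r).

-(10v - 15t - 11r + 11)(7v - 15t + 12r)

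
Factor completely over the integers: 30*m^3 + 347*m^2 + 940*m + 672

(5*m + 12)*(6*m + 7)*(m + 8)

Testing divisors of the constant over divisors of the leading coefficient, m = -8 is a root, so (m + 8) divides it; the quotient is 30*m^2 + 107*m + 84.
The remaining quadratic factors as (6*m + 7)(5*m + 12).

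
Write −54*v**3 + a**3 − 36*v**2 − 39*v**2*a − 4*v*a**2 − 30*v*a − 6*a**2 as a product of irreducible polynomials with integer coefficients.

Group: 3*v*(−18*v**2 − 7*v*a − 12*v + a**2 − 6*a) + a*(−18*v**2 − 7*v*a − 12*v + a**2 − 6*a); both groups contain (−18*v**2 − 7*v*a − 12*v + a**2 − 6*a), so (3*v + a) is a factor with cofactor −18*v**2 − 7*v*a − 12*v + a**2 − 6*a.
The cofactor groups again: −18*v**2 − 7*v*a − 12*v + a**2 − 6*a = −2*v*(9*v − a + 6) − a*(9*v − a + 6); both groups contain (9*v − a + 6), giving −(2*v + a)*(9*v − a + 6).

−(9*v − a + 6)*(2*v + a)*(3*v + a)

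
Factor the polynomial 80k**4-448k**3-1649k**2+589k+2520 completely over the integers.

(4k+9)(4k-5)(5k+7)(k-8)

Trying the rational-root candidates, k = -9/4 is a root, so (4k+9) divides it; the quotient is 20k**3-157k**2-59k+280.
Then k = -7/5 is a root, giving the factor (5k+7) and quotient 4k**2-37k+40.
The remaining quadratic factors as (k-8)(4k-5).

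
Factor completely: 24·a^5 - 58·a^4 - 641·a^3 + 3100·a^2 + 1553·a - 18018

Trying the rational-root candidates, a = 13/4 is a root, so (4·a - 13) is a factor; dividing leaves 6·a^4 + 5·a^3 - 144·a^2 + 307·a + 1386.
Then a = -7/3 is a root, so (3·a + 7) divides it; the quotient is 2·a^3 - 3·a^2 - 41·a + 198.
Next, a = -11/2 is a root, so (2·a + 11) is a factor; dividing leaves a^2 - 7·a + 18.
The quadratic a^2 - 7·a + 18 has discriminant -23 < 0 and is irreducible over ℤ.

(2·a + 11)·(3·a + 7)·(4·a - 13)·(a^2 - 7·a + 18)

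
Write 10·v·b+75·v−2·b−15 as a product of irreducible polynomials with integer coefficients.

(2·b+15)·(5·v−1)

Group as (10·v·b+75·v) + (−2·b−15) = 5·v·(2·b+15) − (2·b+15).
Both groups share the factor (2·b+15).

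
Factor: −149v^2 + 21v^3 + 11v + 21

(3v + 1)(7v − 3)(v − 7)

Among the possible rational roots, v = −1/3 is a root, so (3v + 1) divides it; the quotient is 7v^2 − 52v + 21.
The remaining quadratic factors as (v − 7)(7v − 3).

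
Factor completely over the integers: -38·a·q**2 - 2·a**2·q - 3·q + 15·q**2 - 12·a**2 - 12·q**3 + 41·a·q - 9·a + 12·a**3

(2·a + 3·q - 3)·(2·a - 4·q + 1)·(3·a + q)

Group: 2·a·(6·a**2 + 11·a·q - 9·a + 3·q**2 - 3·q) + (-4·q + 1)·(6·a**2 + 11·a·q - 9·a + 3·q**2 - 3·q); both groups contain (6·a**2 + 11·a·q - 9·a + 3·q**2 - 3·q), so (2·a - 4·q + 1) is a factor with cofactor 6·a**2 + 11·a·q - 9·a + 3·q**2 - 3·q.
The cofactor groups again: 6·a**2 + 11·a·q - 9·a + 3·q**2 - 3·q = 3·a·(2·a + 3·q - 3) + q·(2·a + 3·q - 3); both groups contain (2·a + 3·q - 3), giving (3·a + q)·(2·a + 3·q - 3).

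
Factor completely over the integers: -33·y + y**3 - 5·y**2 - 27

(y + 1)·(y + 3)·(y - 9)

Among the possible rational roots, y = -1 is a root, so (y + 1) is a factor; dividing leaves y**2 - 6·y - 27.
The remaining quadratic factors as (y - 9)(y + 3).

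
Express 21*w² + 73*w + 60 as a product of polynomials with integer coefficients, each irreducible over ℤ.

(3*w + 4)*(7*w + 15)

Need a pair with product 21·60 = 1260 and sum 73: that's 45 and 28.
Split the middle term: 21*w² + 45*w + 28*w + 60 = 3*w*(7*w + 15) + 4*(7*w + 15).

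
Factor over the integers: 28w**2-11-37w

(4w+1)(7w-11)

Need a pair with product 28·(-11) = -308 and sum -37: that's 7 and -44.
Split the middle term: 28w**2+7w - 44w-11 = 7w(4w+1) - 11(4w+1).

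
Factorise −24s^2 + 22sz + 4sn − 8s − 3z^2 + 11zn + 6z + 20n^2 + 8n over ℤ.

Group: −6s(4s − 3z − 4n) + (z − 5n − 2)(4s − 3z − 4n); both groups contain (4s − 3z − 4n).

−(4s − 3z − 4n)(6s − z + 5n + 2)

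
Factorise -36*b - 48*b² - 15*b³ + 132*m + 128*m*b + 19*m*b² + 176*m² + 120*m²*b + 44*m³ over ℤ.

(11*m - 3*b)*(2*m + 5*b + 6)*(2*m + b + 2)

Group: 11*m*(4*m² + 12*m*b + 16*m + 5*b² + 16*b + 12) - 3*b*(4*m² + 12*m*b + 16*m + 5*b² + 16*b + 12); both groups contain (4*m² + 12*m*b + 16*m + 5*b² + 16*b + 12), so (11*m - 3*b) is a factor with cofactor 4*m² + 12*m*b + 16*m + 5*b² + 16*b + 12.
The cofactor groups again: 4*m² + 12*m*b + 16*m + 5*b² + 16*b + 12 = 2*m*(2*m + b + 2) + (5*b + 6)*(2*m + b + 2); both groups contain (2*m + b + 2), giving (2*m + 5*b + 6)*(2*m + b + 2).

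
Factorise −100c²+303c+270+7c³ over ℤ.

(7c+5)(c−6)(c−9)

Among the possible rational roots, c = −5/7 is a root, so (7c+5) is a factor; dividing leaves c²−15c+54.
The remaining quadratic factors as (c−9)(c−6).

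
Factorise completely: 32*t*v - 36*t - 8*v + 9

Group as (32*t*v - 36*t) + (-8*v + 9) = 4*t*(8*v - 9) - (8*v - 9).
Both groups share the factor (8*v - 9).

(4*t - 1)*(8*v - 9)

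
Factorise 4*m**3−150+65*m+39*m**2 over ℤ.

(4*m−5)*(m+5)*(m+6)

Trying the rational-root candidates, m = −6 is a root, so (m+6) divides it; the quotient is 4*m**2+15*m−25.
The remaining quadratic factors as (4*m−5)(m+5).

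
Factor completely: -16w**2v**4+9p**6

Recognize a difference of squares with the parts 3p**3 and 4wv**2.

(3p**3+4wv**2)(3p**3-4wv**2)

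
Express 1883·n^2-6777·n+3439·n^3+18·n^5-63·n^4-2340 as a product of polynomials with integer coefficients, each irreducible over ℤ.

(2·n+3)·(3·n+1)·(3·n-4)·(n^2-4·n+195)

Testing divisors of the constant over divisors of the leading coefficient, n = -3/2 is a root, so (2·n+3) divides it; the quotient is 9·n^4-45·n^3+1787·n^2-1739·n-780.
Continuing, n = 4/3 is a root, so (3·n-4) divides it; the quotient is 3·n^3-11·n^2+581·n+195.
Next, n = -1/3 is a root, giving the factor (3·n+1) and quotient n^2-4·n+195.
The quadratic n^2-4·n+195 has discriminant -764 < 0 and is irreducible over ℤ.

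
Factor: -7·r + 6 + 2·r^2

Need a pair with product 2·6 = 12 and sum -7: that's -4 and -3.
Split the middle term: 2·r^2 - 4·r - 3·r + 6 = 2·r·(r - 2) - 3·(r - 2).

(2·r - 3)·(r - 2)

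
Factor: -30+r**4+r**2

Substitute u = r**2 to get a quadratic in u, then factor.
r**2+6 is irreducible over ℤ (always positive, so no real roots).
r**2-5 is irreducible over ℤ (5 is not a perfect square).

(r**2+6)*(r**2-5)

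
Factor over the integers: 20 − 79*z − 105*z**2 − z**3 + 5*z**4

(5*z − 1)*(z + 1)*(z + 4)*(z − 5)

Testing divisors of the constant over divisors of the leading coefficient, z = −4 is a root, so (z + 4) is a factor; dividing leaves 5*z**3 − 21*z**2 − 21*z + 5.
Then z = −1 is a root, giving the factor (z + 1) and quotient 5*z**2 − 26*z + 5.
The remaining quadratic factors as (5*z − 1)(z − 5).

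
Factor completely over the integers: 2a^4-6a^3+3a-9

(a-3)(2a^3+3)

Group as (2a^4+3a) + (-6a^3-9) = a(2a^3+3) - 3(2a^3+3).
Both groups share the factor (2a^3+3).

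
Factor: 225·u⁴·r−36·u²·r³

Every term has a factor of 9·u²·r. Then 25·u²−4·r² = (5·u)² − (2·r)².

9·r·u²·(5·u−2·r)·(5·u+2·r)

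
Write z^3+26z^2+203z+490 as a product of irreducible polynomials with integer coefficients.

(z+14)(z+5)(z+7)

By the rational root theorem, z = -14 is a root, so (z+14) divides it; the quotient is z^2+12z+35.
The remaining quadratic factors as (z+7)(z+5).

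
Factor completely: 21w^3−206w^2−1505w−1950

(3w+10)(7w+13)(w−15)

Trying the rational-root candidates, w = −13/7 is a root, so (7w+13) divides it; the quotient is 3w^2−35w−150.
The remaining quadratic factors as (3w+10)(w−15).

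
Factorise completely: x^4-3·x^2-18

(x^2+3)·(x^2-6)

Substitute u = x^2 to get a quadratic in u, then factor.
x^2-6 is irreducible over ℤ (6 is not a perfect square).
x^2+3 is irreducible over ℤ (always positive, so no real roots).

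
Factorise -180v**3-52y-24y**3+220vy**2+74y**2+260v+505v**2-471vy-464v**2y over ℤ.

Group: 4v(-45v**2+19vy-20v-2y**2+4y) + (12y-13)(-45v**2+19vy-20v-2y**2+4y); both groups contain (-45v**2+19vy-20v-2y**2+4y), so (4v+12y-13) is a factor with cofactor -45v**2+19vy-20v-2y**2+4y.
The cofactor groups again: -45v**2+19vy-20v-2y**2+4y = -9v(5v-y) + (2y-4)(5v-y); both groups contain (5v-y), giving -(9v-2y+4)(5v-y).

-(4v+12y-13)(5v-y)(9v-2y+4)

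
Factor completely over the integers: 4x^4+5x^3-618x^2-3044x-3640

(4x+13)(x+10)(x+2)(x-14)

By the rational root theorem, x = -10 is a root, so (x+10) is a factor; dividing leaves 4x^3-35x^2-268x-364.
Continuing, x = 14 is a root, so (x-14) divides it; the quotient is 4x^2+21x+26.
The remaining quadratic factors as (4x+13)(x+2).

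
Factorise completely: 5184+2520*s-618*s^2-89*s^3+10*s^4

Among the possible rational roots, s = 9/2 is a root, so (2*s-9) divides it; the quotient is 5*s^3-22*s^2-408*s-576.
Continuing, s = -8/5 is a root, giving the factor (5*s+8) and quotient s^2-6*s-72.
The remaining quadratic factors as (s-12)(s+6).

(2*s-9)*(5*s+8)*(s+6)*(s-12)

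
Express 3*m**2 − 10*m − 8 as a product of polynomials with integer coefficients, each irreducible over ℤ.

Need a pair with product 3·(−8) = −24 and sum −10: that's −12 and 2.
Split the middle term: 3*m**2 − 12*m + 2*m − 8 = 3*m*(m − 4) + 2*(m − 4).

(3*m + 2)*(m − 4)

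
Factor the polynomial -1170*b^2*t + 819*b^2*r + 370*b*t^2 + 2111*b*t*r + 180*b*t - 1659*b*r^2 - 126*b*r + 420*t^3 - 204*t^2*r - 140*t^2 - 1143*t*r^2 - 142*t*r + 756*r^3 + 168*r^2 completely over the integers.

Group: 13*b*(-90*b*t + 63*b*r + 70*t^2 + 71*t*r - 84*r^2) + (6*t - 9*r - 2)*(-90*b*t + 63*b*r + 70*t^2 + 71*t*r - 84*r^2); both groups contain (-90*b*t + 63*b*r + 70*t^2 + 71*t*r - 84*r^2), so (13*b + 6*t - 9*r - 2) is a factor with cofactor -90*b*t + 63*b*r + 70*t^2 + 71*t*r - 84*r^2.
The cofactor groups again: -90*b*t + 63*b*r + 70*t^2 + 71*t*r - 84*r^2 = -9*b*(10*t - 7*r) + (7*t + 12*r)*(10*t - 7*r); both groups contain (10*t - 7*r), giving -(9*b - 7*t - 12*r)*(10*t - 7*r).

-(10*t - 7*r)*(13*b + 6*t - 9*r - 2)*(9*b - 7*t - 12*r)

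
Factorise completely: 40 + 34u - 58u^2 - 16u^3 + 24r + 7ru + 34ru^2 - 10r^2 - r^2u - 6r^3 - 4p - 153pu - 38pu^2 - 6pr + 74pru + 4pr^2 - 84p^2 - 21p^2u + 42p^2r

Group: 2r(21p^2 + 2pr + 38pu + p - 3r^2 - 2ru - 11r + 16u^2 - 6u - 10) + (-u - 4)(21p^2 + 2pr + 38pu + p - 3r^2 - 2ru - 11r + 16u^2 - 6u - 10); both groups contain (21p^2 + 2pr + 38pu + p - 3r^2 - 2ru - 11r + 16u^2 - 6u - 10), so (2r - u - 4) is a factor with cofactor 21p^2 + 2pr + 38pu + p - 3r^2 - 2ru - 11r + 16u^2 - 6u - 10.
The cofactor groups again: 21p^2 + 2pr + 38pu + p - 3r^2 - 2ru - 11r + 16u^2 - 6u - 10 = 7p(3p - r + 2u - 2) + (3r + 8u + 5)(3p - r + 2u - 2); both groups contain (3p - r + 2u - 2), giving (7p + 3r + 8u + 5)(3p - r + 2u - 2).

(2r - u - 4)(3p - r + 2u - 2)(7p + 3r + 8u + 5)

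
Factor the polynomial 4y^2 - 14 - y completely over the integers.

Need a pair with product 4·(-14) = -56 and sum -1: that's 7 and -8.
Split the middle term: 4y^2 + 7y - 8y - 14 = y(4y + 7) - 2(4y + 7).

(4y + 7)(y - 2)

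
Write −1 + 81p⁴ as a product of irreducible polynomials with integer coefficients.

(3p + 1)(3p − 1)(9p² + 1)

Difference of squares twice: with A = 3p and B = 1, A⁴ − B⁴ = (A² − B²)(A² + B²), and A² − B² factors again.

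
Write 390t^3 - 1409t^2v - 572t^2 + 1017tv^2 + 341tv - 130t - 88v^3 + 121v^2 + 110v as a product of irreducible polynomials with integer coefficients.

(10t - v + 2)(13t - 11v)(3t - 8v - 5)

Group: 13t(30t^2 - 83tv - 44t + 8v^2 - 11v - 10) - 11v(30t^2 - 83tv - 44t + 8v^2 - 11v - 10); both groups contain (30t^2 - 83tv - 44t + 8v^2 - 11v - 10), so (13t - 11v) is a factor with cofactor 30t^2 - 83tv - 44t + 8v^2 - 11v - 10.
The cofactor groups again: 30t^2 - 83tv - 44t + 8v^2 - 11v - 10 = 10t(3t - 8v - 5) + (-v + 2)(3t - 8v - 5); both groups contain (3t - 8v - 5), giving (10t - v + 2)(3t - 8v - 5).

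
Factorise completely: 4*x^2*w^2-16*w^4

4*w^2*(x-2*w)*(x+2*w)

Factor out 4*w^2 first: what remains is x^2-4*w^2.
Recognize a difference of squares with the parts x and 2*w.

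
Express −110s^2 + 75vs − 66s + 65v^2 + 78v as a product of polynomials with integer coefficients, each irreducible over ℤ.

(13v − 11s)(5v + 10s + 6)

Group: 13v(5v + 10s + 6) − 11s(5v + 10s + 6); both groups contain (5v + 10s + 6).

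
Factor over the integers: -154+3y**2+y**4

Substitute u = y**2 to get a quadratic in u, then factor.
y**2-11 is irreducible over ℤ (11 is not a perfect square).
y**2+14 is irreducible over ℤ (always positive, so no real roots).

(y**2+14)(y**2-11)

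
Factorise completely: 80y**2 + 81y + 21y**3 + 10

(3y + 5)(7y + 1)(y + 2)

By the rational root theorem, y = -5/3 is a root, giving the factor (3y + 5) and quotient 7y**2 + 15y + 2.
The remaining quadratic factors as (7y + 1)(y + 2).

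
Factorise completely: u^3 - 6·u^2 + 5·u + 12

Testing divisors of the constant over divisors of the leading coefficient, u = 4 is a root, so (u - 4) is a factor; dividing leaves u^2 - 2·u - 3.
The remaining quadratic factors as (u - 3)(u + 1).

(u + 1)·(u - 3)·(u - 4)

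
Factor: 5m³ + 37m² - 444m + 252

Among the possible rational roots, m = -14 is a root, so (m + 14) divides it; the quotient is 5m² - 33m + 18.
The remaining quadratic factors as (5m - 3)(m - 6).

(5m - 3)(m + 14)(m - 6)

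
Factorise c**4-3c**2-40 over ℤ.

Substitute u = c**2 to get a quadratic in u, then factor.
c**2+5 is irreducible over ℤ (always positive, so no real roots).
c**2-8 is irreducible over ℤ (8 is not a perfect square).

(c**2+5)(c**2-8)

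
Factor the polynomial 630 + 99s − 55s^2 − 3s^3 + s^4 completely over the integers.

Testing divisors of the constant over divisors of the leading coefficient, s = 7 is a root, giving the factor (s − 7) and quotient s^3 + 4s^2 − 27s − 90.
Next, s = −6 is a root, so (s + 6) divides it; the quotient is s^2 − 2s − 15.
The remaining quadratic factors as (s − 5)(s + 3).

(s + 3)(s + 6)(s − 5)(s − 7)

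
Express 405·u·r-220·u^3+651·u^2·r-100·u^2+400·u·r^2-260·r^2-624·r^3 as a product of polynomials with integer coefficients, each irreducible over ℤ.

-(4·u-13·r)·(5·u-4·r)·(11·u+12·r+5)

Group: 4·u·(-55·u^2-16·u·r-25·u+48·r^2+20·r) - 13·r·(-55·u^2-16·u·r-25·u+48·r^2+20·r); both groups contain (-55·u^2-16·u·r-25·u+48·r^2+20·r), so (4·u-13·r) is a factor with cofactor -55·u^2-16·u·r-25·u+48·r^2+20·r.
The cofactor groups again: -55·u^2-16·u·r-25·u+48·r^2+20·r = -11·u·(5·u-4·r) + (-12·r-5)·(5·u-4·r); both groups contain (5·u-4·r), giving -(11·u+12·r+5)·(5·u-4·r).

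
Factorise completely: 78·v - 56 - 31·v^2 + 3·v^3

(3·v - 4)·(v - 2)·(v - 7)

Testing divisors of the constant over divisors of the leading coefficient, v = 2 is a root, giving the factor (v - 2) and quotient 3·v^2 - 25·v + 28.
The remaining quadratic factors as (v - 7)(3·v - 4).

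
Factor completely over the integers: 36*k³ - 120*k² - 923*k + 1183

(2*k - 13)*(3*k + 13)*(6*k - 7)

Among the possible rational roots, k = 7/6 is a root, so (6*k - 7) is a factor; dividing leaves 6*k² - 13*k - 169.
The remaining quadratic factors as (3*k + 13)(2*k - 13).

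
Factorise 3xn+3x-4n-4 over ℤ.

Group as (3xn+3x) + (-4n-4) = 3x(n+1) - 4(n+1).
Both groups share the factor (n+1).

(3x-4)(n+1)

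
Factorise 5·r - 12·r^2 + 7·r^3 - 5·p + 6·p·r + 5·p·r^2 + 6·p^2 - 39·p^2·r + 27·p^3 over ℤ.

(3·p + r - 1)·(9·p - 7·r + 5)·(p - r)

Group: p·(27·p^2 - 12·p·r + 6·p - 7·r^2 + 12·r - 5) - r·(27·p^2 - 12·p·r + 6·p - 7·r^2 + 12·r - 5); both groups contain (27·p^2 - 12·p·r + 6·p - 7·r^2 + 12·r - 5), so (p - r) is a factor with cofactor 27·p^2 - 12·p·r + 6·p - 7·r^2 + 12·r - 5.
The cofactor groups again: 27·p^2 - 12·p·r + 6·p - 7·r^2 + 12·r - 5 = 9·p·(3·p + r - 1) + (-7·r + 5)·(3·p + r - 1); both groups contain (3·p + r - 1), giving (9·p - 7·r + 5)·(3·p + r - 1).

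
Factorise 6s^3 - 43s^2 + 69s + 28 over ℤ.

By the rational root theorem, s = -1/3 is a root, giving the factor (3s + 1) and quotient 2s^2 - 15s + 28.
The remaining quadratic factors as (s - 4)(2s - 7).

(2s - 7)(3s + 1)(s - 4)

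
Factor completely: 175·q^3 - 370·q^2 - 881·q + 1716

Testing divisors of the constant over divisors of the leading coefficient, q = -11/5 is a root, so (5·q + 11) is a factor; dividing leaves 35·q^2 - 151·q + 156.
The remaining quadratic factors as (7·q - 12)(5·q - 13).

(5·q + 11)·(5·q - 13)·(7·q - 12)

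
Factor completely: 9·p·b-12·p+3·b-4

(3·b-4)·(3·p+1)

Group as (9·p·b-12·p) + (3·b-4) = 3·p·(3·b-4) + (3·b-4).
Both groups share the factor (3·b-4).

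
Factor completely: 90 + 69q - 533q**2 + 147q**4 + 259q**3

(3q + 1)(7q - 5)(7q - 6)(q + 3)

By the rational root theorem, q = -1/3 is a root, so (3q + 1) is a factor; dividing leaves 49q**3 + 70q**2 - 201q + 90.
Continuing, q = -3 is a root, giving the factor (q + 3) and quotient 49q**2 - 77q + 30.
The remaining quadratic factors as (7q - 6)(7q - 5).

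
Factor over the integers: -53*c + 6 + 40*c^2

(5*c - 6)*(8*c - 1)

Need a pair with product 40·6 = 240 and sum -53: that's -48 and -5.
Split the middle term: 40*c^2 - 48*c - 5*c + 6 = 8*c*(5*c - 6) - (5*c - 6).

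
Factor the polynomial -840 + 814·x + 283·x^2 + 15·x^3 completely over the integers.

Testing divisors of the constant over divisors of the leading coefficient, x = -14/3 is a root, giving the factor (3·x + 14) and quotient 5·x^2 + 71·x - 60.
The remaining quadratic factors as (x + 15)(5·x - 4).

(3·x + 14)·(5·x - 4)·(x + 15)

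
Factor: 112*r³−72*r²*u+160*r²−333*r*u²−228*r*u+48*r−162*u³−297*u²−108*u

(4*r+3*u+4)*(4*r−9*u)*(7*r+6*u+3)

Group: 7*r*(16*r²−24*r*u+16*r−27*u²−36*u) + (6*u+3)*(16*r²−24*r*u+16*r−27*u²−36*u); both groups contain (16*r²−24*r*u+16*r−27*u²−36*u), so (7*r+6*u+3) is a factor with cofactor 16*r²−24*r*u+16*r−27*u²−36*u.
The cofactor groups again: 16*r²−24*r*u+16*r−27*u²−36*u = 4*r*(4*r+3*u+4) − 9*u*(4*r+3*u+4); both groups contain (4*r+3*u+4), giving (4*r−9*u)*(4*r+3*u+4).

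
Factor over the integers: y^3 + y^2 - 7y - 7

(y + 1)(y^2 - 7)

Group as (y^3 - 7y) + (y^2 - 7) = y(y^2 - 7) + (y^2 - 7).
Both groups share the factor (y^2 - 7).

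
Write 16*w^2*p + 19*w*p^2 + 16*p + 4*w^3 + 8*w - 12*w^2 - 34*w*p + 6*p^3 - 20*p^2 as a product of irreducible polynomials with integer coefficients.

(w + 2*p)*(2*w + 3*p - 4)*(2*w + p - 2)

Group: 2*w*(2*w^2 + 5*w*p - 2*w + 2*p^2 - 4*p) + (3*p - 4)*(2*w^2 + 5*w*p - 2*w + 2*p^2 - 4*p); both groups contain (2*w^2 + 5*w*p - 2*w + 2*p^2 - 4*p), so (2*w + 3*p - 4) is a factor with cofactor 2*w^2 + 5*w*p - 2*w + 2*p^2 - 4*p.
The cofactor groups again: 2*w^2 + 5*w*p - 2*w + 2*p^2 - 4*p = w*(2*w + p - 2) + 2*p*(2*w + p - 2); both groups contain (2*w + p - 2), giving (w + 2*p)*(2*w + p - 2).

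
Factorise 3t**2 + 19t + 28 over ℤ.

Need a pair with product 3·28 = 84 and sum 19: that's 12 and 7.
Split the middle term: 3t**2 + 12t + 7t + 28 = 3t(t + 4) + 7(t + 4).

(3t + 7)(t + 4)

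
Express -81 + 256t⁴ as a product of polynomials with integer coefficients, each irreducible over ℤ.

Difference of squares twice: with A = 4t and B = 3, A⁴ − B⁴ = (A² − B²)(A² + B²), and A² − B² factors again.

(4t + 3)(4t - 3)(16t² + 9)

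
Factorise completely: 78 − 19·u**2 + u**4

(u**2 − 13)·(u**2 − 6)

Substitute w = u**2 to get a quadratic in w, then factor.
u**2 − 13 is irreducible over ℤ (13 is not a perfect square).
u**2 − 6 is irreducible over ℤ (6 is not a perfect square).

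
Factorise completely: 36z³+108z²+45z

Pull out the common factor 9z, then factor the remaining trinomial.

9z(2z+1)(2z+5)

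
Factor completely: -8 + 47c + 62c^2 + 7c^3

By the rational root theorem, c = 1/7 is a root, so (7c - 1) is a factor; dividing leaves c^2 + 9c + 8.
The remaining quadratic factors as (c + 1)(c + 8).

(7c - 1)(c + 1)(c + 8)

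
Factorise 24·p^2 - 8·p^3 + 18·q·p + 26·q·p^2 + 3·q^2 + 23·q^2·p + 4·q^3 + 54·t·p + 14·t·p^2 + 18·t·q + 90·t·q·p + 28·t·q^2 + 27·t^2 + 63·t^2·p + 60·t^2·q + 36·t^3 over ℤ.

(4·t + 4·q - p + 3)·(3·t + q + 2·p)·(3·t + q + 4·p)

Group: 3·t·(12·t^2 + 16·t·q + 13·t·p + 9·t + 4·q^2 + 15·q·p + 3·q - 4·p^2 + 12·p) + (q + 2·p)·(12·t^2 + 16·t·q + 13·t·p + 9·t + 4·q^2 + 15·q·p + 3·q - 4·p^2 + 12·p); both groups contain (12·t^2 + 16·t·q + 13·t·p + 9·t + 4·q^2 + 15·q·p + 3·q - 4·p^2 + 12·p), so (3·t + q + 2·p) is a factor with cofactor 12·t^2 + 16·t·q + 13·t·p + 9·t + 4·q^2 + 15·q·p + 3·q - 4·p^2 + 12·p.
The cofactor groups again: 12·t^2 + 16·t·q + 13·t·p + 9·t + 4·q^2 + 15·q·p + 3·q - 4·p^2 + 12·p = 3·t·(4·t + 4·q - p + 3) + (q + 4·p)·(4·t + 4·q - p + 3); both groups contain (4·t + 4·q - p + 3), giving (3·t + q + 4·p)·(4·t + 4·q - p + 3).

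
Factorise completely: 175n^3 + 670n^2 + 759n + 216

Trying the rational-root candidates, n = −8/5 is a root, so (5n + 8) is a factor; dividing leaves 35n^2 + 78n + 27.
The remaining quadratic factors as (5n + 9)(7n + 3).

(5n + 8)(5n + 9)(7n + 3)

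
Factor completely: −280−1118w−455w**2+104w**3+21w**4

Among the possible rational roots, w = −2/7 is a root, giving the factor (7w+2) and quotient 3w**3+14w**2−69w−140.
Next, w = 4 is a root, so (w−4) divides it; the quotient is 3w**2+26w+35.
The remaining quadratic factors as (w+7)(3w+5).

(3w+5)(7w+2)(w+7)(w−4)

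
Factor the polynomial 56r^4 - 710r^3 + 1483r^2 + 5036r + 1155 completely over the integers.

(2r - 15)(4r + 1)(7r + 11)(r - 7)

Testing divisors of the constant over divisors of the leading coefficient, r = 15/2 is a root, giving the factor (2r - 15) and quotient 28r^3 - 145r^2 - 346r - 77.
Continuing, r = 7 is a root, giving the factor (r - 7) and quotient 28r^2 + 51r + 11.
The remaining quadratic factors as (7r + 11)(4r + 1).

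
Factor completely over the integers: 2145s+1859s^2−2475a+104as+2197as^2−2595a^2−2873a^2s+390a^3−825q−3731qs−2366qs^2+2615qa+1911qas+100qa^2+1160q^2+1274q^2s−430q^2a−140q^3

Group: 14q(−10q^2−40qa+91qs+75q−30a^2+221as+225a−169s^2−195s) + (−13a−11)(−10q^2−40qa+91qs+75q−30a^2+221as+225a−169s^2−195s); both groups contain (−10q^2−40qa+91qs+75q−30a^2+221as+225a−169s^2−195s), so (14q−13a−11) is a factor with cofactor −10q^2−40qa+91qs+75q−30a^2+221as+225a−169s^2−195s.
The cofactor groups again: −10q^2−40qa+91qs+75q−30a^2+221as+225a−169s^2−195s = −2q(5q+15a−13s) + (−2a+13s+15)(5q+15a−13s); both groups contain (5q+15a−13s), giving −(2q+2a−13s−15)(5q+15a−13s).

−(14q−13a−11)(5q+15a−13s)(2q+2a−13s−15)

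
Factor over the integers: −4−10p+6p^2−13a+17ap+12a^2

Group: 3a(4a+3p+1) + (2p−4)(4a+3p+1); both groups contain (4a+3p+1).

(3a+2p−4)(4a+3p+1)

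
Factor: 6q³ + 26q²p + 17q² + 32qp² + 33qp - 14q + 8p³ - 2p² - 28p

(q + 2p)(2q + 4p + 7)(3q + p - 2)

Group: q(6q² + 14qp + 17q + 4p² - p - 14) + 2p(6q² + 14qp + 17q + 4p² - p - 14); both groups contain (6q² + 14qp + 17q + 4p² - p - 14), so (q + 2p) is a factor with cofactor 6q² + 14qp + 17q + 4p² - p - 14.
The cofactor groups again: 6q² + 14qp + 17q + 4p² - p - 14 = 3q(2q + 4p + 7) + (p - 2)(2q + 4p + 7); both groups contain (2q + 4p + 7), giving (3q + p - 2)(2q + 4p + 7).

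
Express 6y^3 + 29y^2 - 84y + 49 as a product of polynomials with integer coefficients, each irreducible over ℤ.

Testing divisors of the constant over divisors of the leading coefficient, y = 1 is a root, so (y - 1) is a factor; dividing leaves 6y^2 + 35y - 49.
The remaining quadratic factors as (y + 7)(6y - 7).

(6y - 7)(y + 7)(y - 1)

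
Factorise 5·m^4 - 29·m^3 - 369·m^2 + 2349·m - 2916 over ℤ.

Among the possible rational roots, m = 9/5 is a root, so (5·m - 9) is a factor; dividing leaves m^3 - 4·m^2 - 81·m + 324.
Then m = 4 is a root, so (m - 4) divides it; the quotient is m^2 - 81.
The remaining quadratic factors as (m - 9)(m + 9).

(5·m - 9)·(m + 9)·(m - 4)·(m - 9)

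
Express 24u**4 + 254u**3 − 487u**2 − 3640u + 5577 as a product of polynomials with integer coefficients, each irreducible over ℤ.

By the rational root theorem, u = 13/4 is a root, so (4u − 13) is a factor; dividing leaves 6u**3 + 83u**2 + 148u − 429.
Continuing, u = −11 is a root, so (u + 11) divides it; the quotient is 6u**2 + 17u − 39.
The remaining quadratic factors as (3u + 13)(2u − 3).

(2u − 3)(3u + 13)(4u − 13)(u + 11)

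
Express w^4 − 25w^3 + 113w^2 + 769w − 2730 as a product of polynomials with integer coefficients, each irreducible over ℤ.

Among the possible rational roots, w = 13 is a root, so (w − 13) is a factor; dividing leaves w^3 − 12w^2 − 43w + 210.
Then w = −5 is a root, giving the factor (w + 5) and quotient w^2 − 17w + 42.
The remaining quadratic factors as (w − 14)(w − 3).

(w + 5)(w − 13)(w − 14)(w − 3)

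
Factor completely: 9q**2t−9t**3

9t(q+t)(q−t)

Every term has a factor of 9t. Then q**2−t**2 = (q)² − (t)².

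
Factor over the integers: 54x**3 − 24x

Factor out 6x, leaving 9x**2 − 4, which is a difference of two squares.

6x(3x + 2)(3x − 2)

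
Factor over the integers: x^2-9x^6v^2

-x^2(3x^2v+1)(3x^2v-1)

Every term has a factor of x^2; factoring it out leaves -9x^4v^2+1.
Recognize a difference of squares with the parts 1 and 3x^2v.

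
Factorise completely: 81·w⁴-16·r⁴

(3·w-2·r)·(3·w+2·r)·(9·w²+4·r²)

(3·w)⁴ − (2·r)⁴ = ((3·w)² − (2·r)²)((3·w)² + (2·r)²); the first factor splits again, the second (9·w²+4·r²) is irreducible.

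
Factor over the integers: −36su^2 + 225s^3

9s(5s + 2u)(5s − 2u)

Every term has a factor of 9s. Then 25s^2 − 4u^2 = (5s)² − (2u)².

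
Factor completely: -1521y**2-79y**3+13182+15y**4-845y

(3y+13)(5y-13)(y+6)(y-13)

By the rational root theorem, y = 13 is a root, so (y-13) divides it; the quotient is 15y**3+116y**2-13y-1014.
Then y = -6 is a root, so (y+6) divides it; the quotient is 15y**2+26y-169.
The remaining quadratic factors as (3y+13)(5y-13).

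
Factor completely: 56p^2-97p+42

Need a pair with product 56·42 = 2352 and sum -97: that's -48 and -49.
Split the middle term: 56p^2-48p - 49p+42 = 8p(7p-6) - 7(7p-6).

(7p-6)(8p-7)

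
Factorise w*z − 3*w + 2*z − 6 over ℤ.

(w + 2)*(z − 3)

Group as (w*z − 3*w) + (2*z − 6) = w*(z − 3) + 2*(z − 3).
Both groups share the factor (z − 3).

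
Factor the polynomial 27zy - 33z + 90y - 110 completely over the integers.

(3z + 10)(9y - 11)

Group as (27zy - 33z) + (90y - 110) = 3z(9y - 11) + 10(9y - 11).
Both groups share the factor (9y - 11).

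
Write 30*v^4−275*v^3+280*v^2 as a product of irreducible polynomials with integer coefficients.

5*v^2*(6*v−7)*(v−8)

Pull out the common factor 5*v^2, then factor the remaining trinomial.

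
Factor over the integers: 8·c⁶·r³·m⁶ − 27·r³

Pull out the common factor r³, leaving 8·c⁶·m⁶ − 27.
Recognize a difference of cubes with the parts 2·c²·m² and 3.

r³·(2·c²·m² − 3)·(4·c⁴·m⁴ + 6·c²·m² + 9)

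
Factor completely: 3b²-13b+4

Need a pair with product 3·4 = 12 and sum -13: that's -12 and -1.
Split the middle term: 3b²-12b - b+4 = 3b(b-4) - (b-4).

(3b-1)(b-4)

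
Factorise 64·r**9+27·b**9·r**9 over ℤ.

r**9·(3·b**3+4)·(9·b**6−12·b**3+16)

Factor out r**9 first: what remains is 27·b**9+64.
Recognize a sum of cubes with the parts 4 and 3·b**3.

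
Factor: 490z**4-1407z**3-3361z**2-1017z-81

Trying the rational-root candidates, z = -1/5 is a root, giving the factor (5z+1) and quotient 98z**3-301z**2-612z-81.
Then z = 9/2 is a root, giving the factor (2z-9) and quotient 49z**2+70z+9.
The remaining quadratic factors as (7z+1)(7z+9).

(2z-9)(5z+1)(7z+1)(7z+9)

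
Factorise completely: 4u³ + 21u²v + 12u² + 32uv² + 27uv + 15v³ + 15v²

Group: u(4u² + 17uv + 12u + 15v² + 15v) + v(4u² + 17uv + 12u + 15v² + 15v); both groups contain (4u² + 17uv + 12u + 15v² + 15v), so (u + v) is a factor with cofactor 4u² + 17uv + 12u + 15v² + 15v.
The cofactor groups again: 4u² + 17uv + 12u + 15v² + 15v = u(4u + 5v) + (3v + 3)(4u + 5v); both groups contain (4u + 5v), giving (u + 3v + 3)(4u + 5v).

(4u + 5v)(u + 3v + 3)(u + v)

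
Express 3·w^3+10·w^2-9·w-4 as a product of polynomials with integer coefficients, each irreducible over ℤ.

By the rational root theorem, w = 1 is a root, so (w-1) is a factor; dividing leaves 3·w^2+13·w+4.
The remaining quadratic factors as (3·w+1)(w+4).

(3·w+1)·(w+4)·(w-1)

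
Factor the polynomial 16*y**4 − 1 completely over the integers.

(2*y + 1)*(2*y − 1)*(4*y**2 + 1)

Difference of squares twice: with A = 2*y and B = 1, A⁴ − B⁴ = (A² − B²)(A² + B²), and A² − B² factors again.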